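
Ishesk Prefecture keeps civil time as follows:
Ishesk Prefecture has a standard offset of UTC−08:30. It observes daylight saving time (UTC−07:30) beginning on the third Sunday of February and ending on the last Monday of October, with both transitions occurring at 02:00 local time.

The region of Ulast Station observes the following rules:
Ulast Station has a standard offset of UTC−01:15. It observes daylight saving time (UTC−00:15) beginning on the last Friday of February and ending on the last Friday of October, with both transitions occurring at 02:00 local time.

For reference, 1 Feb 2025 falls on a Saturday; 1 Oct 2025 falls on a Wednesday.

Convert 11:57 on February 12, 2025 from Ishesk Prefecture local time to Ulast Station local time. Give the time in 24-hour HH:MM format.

19:12

1 February 2025 is a Saturday, so the first Sunday is February 2 and the third is February 16.
1 October 2025 is a Wednesday, so Mondays fall on 6, 13, 20, 27; the last is October 27.
February 12, 2025 does not fall between 16 February and 27 October, so daylight saving is not in effect and Ishesk Prefecture is at UTC−08:30.
11:57 Ishesk Prefecture + 8h30m = 20:27 UTC.
1 February 2025 is a Saturday, so Fridays fall on 7, 14, 21, 28; the last is February 28.
1 October 2025 is a Wednesday, so Fridays fall on 3, 10, 17, 24, 31; the last is October 31.
At the standard offset (UTC−01:15), 20:27 UTC − 1h15m = 19:12 Ulast Station standard time.
The standard-time date in Ulast Station, February 12, 2025, is outside the daylight-saving period (28 February – 31 October), so Ulast Station is on standard time, UTC−01:15.
20:27 UTC − 1h15m = 19:12 Ulast Station.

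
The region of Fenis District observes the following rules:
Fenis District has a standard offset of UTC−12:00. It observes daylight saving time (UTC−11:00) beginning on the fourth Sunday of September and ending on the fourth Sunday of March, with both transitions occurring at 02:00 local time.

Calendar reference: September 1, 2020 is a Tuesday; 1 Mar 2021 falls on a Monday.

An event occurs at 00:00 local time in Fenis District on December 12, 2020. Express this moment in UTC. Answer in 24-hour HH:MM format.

11:00

1 September 2020 is a Tuesday, so the first Sunday is September 6 and the fourth is September 27.
1 March 2021 is a Monday, so the first Sunday is March 7 and the fourth is March 28.
December 12, 2020 lies within the daylight-saving period (27 September 2020 – 28 March 2021), so Fenis District is on daylight time, UTC−11:00.
00:00 local + 11h = 11:00 UTC.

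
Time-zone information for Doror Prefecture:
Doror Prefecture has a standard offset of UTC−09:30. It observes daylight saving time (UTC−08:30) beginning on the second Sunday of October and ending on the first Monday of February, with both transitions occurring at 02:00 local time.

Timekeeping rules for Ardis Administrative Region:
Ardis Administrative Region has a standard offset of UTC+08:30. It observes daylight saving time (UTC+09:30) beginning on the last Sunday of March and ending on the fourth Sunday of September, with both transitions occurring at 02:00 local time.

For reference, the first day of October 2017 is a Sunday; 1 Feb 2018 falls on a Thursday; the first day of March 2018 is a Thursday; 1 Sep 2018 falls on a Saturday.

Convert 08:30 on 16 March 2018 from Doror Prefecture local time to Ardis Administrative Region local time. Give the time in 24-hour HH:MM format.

02:30

1 October 2017 is a Sunday, so the first Sunday is October 1 and the second is October 8.
1 February 2018 is a Thursday, so the first Monday is February 5.
Daylight saving runs 8 October 2017 – 5 February 2018; 16 March 2018 is outside that window, so Doror Prefecture is on standard time at UTC−09:30.
08:30 Doror Prefecture + 9h30m = 18:00 UTC.
1 March 2018 is a Thursday, so Sundays fall on 4, 11, 18, 25; the last is March 25.
1 September 2018 is a Saturday, so the first Sunday is September 2 and the fourth is September 23.
At the standard offset (UTC+08:30), 18:00 UTC + 8h30m = 02:30 Ardis Administrative Region standard time (rolling into the next day, 17 March 2018).
The standard-time date in Ardis Administrative Region, 17 March 2018, is outside the daylight-saving period (25 March – 23 September), so Ardis Administrative Region is on standard time, UTC+08:30.
18:00 UTC + 8h30m = 02:30 Ardis Administrative Region (rolling into the next day, 17 March 2018).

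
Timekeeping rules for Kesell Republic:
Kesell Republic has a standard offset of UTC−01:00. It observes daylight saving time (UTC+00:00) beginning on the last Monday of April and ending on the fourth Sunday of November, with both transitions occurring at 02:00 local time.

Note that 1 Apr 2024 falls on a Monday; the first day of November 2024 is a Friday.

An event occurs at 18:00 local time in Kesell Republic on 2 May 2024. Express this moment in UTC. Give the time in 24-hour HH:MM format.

1 April 2024 is a Monday, so Mondays fall on 1, 8, 15, 22, 29; the last is April 29.
1 November 2024 is a Friday, so the first Sunday is November 3 and the fourth is November 24.
2 May 2024 falls between 29 April and 24 November, so daylight saving is in effect and Kesell Republic is at UTC+00:00.
18:00 local − 0h = 18:00 UTC.

18:00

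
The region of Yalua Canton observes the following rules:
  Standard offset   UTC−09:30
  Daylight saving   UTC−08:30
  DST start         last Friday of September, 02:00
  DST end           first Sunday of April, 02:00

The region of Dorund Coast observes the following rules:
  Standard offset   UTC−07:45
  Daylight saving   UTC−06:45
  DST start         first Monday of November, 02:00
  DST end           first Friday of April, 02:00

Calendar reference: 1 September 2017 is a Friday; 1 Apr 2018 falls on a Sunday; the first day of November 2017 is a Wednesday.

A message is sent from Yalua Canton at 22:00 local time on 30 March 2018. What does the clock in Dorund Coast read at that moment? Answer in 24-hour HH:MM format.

1 September 2017 is a Friday, so Fridays fall on 1, 8, 15, 22, 29; the last is September 29.
1 April 2018 is a Sunday, so the first Sunday is April 1.
30 March 2018 falls between 29 September 2017 and 1 April 2018, so daylight saving is in effect and Yalua Canton is at UTC−08:30.
22:00 Yalua Canton + 8h30m = 06:30 UTC (rolling into the next day, 31 March 2018).
1 November 2017 is a Wednesday, so the first Monday is November 6.
1 April 2018 is a Sunday, so the first Friday is April 6.
At the standard offset (UTC−07:45), 06:30 UTC − 7h45m = 22:45 Dorund Coast standard time (rolling into the previous day, 30 March 2018).
Daylight saving runs 6 November 2017 – 6 April 2018; the standard-time date in Dorund Coast, 30 March 2018, is inside that window, so Dorund Coast is at UTC−06:45.
06:30 UTC − 6h45m = 23:45 Dorund Coast (rolling into the previous day, 30 March 2018).

23:45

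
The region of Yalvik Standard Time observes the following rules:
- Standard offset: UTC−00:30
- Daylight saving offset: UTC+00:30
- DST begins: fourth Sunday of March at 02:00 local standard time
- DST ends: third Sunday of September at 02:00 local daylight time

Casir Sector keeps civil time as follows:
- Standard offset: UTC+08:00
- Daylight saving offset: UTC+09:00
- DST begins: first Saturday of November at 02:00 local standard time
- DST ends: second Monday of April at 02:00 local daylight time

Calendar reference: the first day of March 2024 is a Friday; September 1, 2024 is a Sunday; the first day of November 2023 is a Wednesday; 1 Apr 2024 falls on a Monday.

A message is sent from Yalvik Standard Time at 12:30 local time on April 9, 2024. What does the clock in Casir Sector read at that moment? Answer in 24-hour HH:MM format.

20:00

1 March 2024 is a Friday, so the first Sunday is March 3 and the fourth is March 24.
1 September 2024 is a Sunday, so the first Sunday is September 1 and the third is September 15.
April 9, 2024 lies within the daylight-saving period (24 March – 15 September), so Yalvik Standard Time is on daylight time, UTC+00:30.
12:30 Yalvik Standard Time − 0h30m = 12:00 UTC.
1 November 2023 is a Wednesday, so the first Saturday is November 4.
1 April 2024 is a Monday, so the first Monday is April 1 and the second is April 8.
At the standard offset (UTC+08:00), 12:00 UTC + 8h = 20:00 Casir Sector standard time.
The standard-time date in Casir Sector, April 9, 2024, is outside the daylight-saving period (4 November 2023 – 8 April 2024), so Casir Sector is on standard time, UTC+08:00.
12:00 UTC + 8h = 20:00 Casir Sector.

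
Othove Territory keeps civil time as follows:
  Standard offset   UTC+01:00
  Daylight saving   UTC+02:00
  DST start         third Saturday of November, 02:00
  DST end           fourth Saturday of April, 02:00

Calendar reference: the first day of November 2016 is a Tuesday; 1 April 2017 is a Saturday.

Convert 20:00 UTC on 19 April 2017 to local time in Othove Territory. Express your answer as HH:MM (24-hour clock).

22:00

1 November 2016 is a Tuesday, so the first Saturday is November 5 and the third is November 19.
1 April 2017 is a Saturday, so the first Saturday is April 1 and the fourth is April 22.
At the standard offset (UTC+01:00), 20:00 UTC + 1h = 21:00 Othove Territory standard time.
The standard-time date in Othove Territory, 19 April 2017, lies within the daylight-saving period (19 November 2016 – 22 April 2017), so Othove Territory is on daylight time, UTC+02:00.
20:00 UTC + 2h = 22:00 local.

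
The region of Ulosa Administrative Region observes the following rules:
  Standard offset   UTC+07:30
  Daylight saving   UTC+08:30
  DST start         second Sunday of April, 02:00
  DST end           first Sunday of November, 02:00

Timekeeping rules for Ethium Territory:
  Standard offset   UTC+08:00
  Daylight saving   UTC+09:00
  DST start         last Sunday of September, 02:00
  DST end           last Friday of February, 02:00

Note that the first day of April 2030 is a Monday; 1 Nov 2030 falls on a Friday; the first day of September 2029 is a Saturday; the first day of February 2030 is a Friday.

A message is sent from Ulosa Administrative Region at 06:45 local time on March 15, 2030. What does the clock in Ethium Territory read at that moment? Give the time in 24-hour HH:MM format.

07:15

1 April 2030 is a Monday, so the first Sunday is April 7 and the second is April 14.
1 November 2030 is a Friday, so the first Sunday is November 3.
March 15, 2030 is outside the daylight-saving period (14 April – 3 November), so Ulosa Administrative Region is on standard time, UTC+07:30.
06:45 Ulosa Administrative Region − 7h30m = 23:15 UTC (rolling into the previous day, 14 March 2030).
1 September 2029 is a Saturday, so Sundays fall on 2, 9, 16, 23, 30; the last is September 30.
1 February 2030 is a Friday, so Fridays fall on 1, 8, 15, 22; the last is February 22.
At the standard offset (UTC+08:00), 23:15 UTC + 8h = 07:15 Ethium Territory standard time (rolling into the next day, 15 March 2030).
Daylight saving runs 30 September 2029 – 22 February 2030; the standard-time date in Ethium Territory, March 15, 2030, is outside that window, so Ethium Territory is on standard time at UTC+08:00.
23:15 UTC + 8h = 07:15 Ethium Territory (rolling into the next day, 15 March 2030).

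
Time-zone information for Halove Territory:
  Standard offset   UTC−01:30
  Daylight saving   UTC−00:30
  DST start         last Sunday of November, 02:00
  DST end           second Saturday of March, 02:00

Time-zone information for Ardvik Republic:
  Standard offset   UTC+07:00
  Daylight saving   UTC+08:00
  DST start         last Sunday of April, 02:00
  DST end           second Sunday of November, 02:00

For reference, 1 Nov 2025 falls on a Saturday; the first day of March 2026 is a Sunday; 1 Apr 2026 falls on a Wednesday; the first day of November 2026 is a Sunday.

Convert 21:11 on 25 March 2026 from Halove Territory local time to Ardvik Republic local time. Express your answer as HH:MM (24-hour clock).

1 November 2025 is a Saturday, so Sundays fall on 2, 9, 16, 23, 30; the last is November 30.
1 March 2026 is a Sunday, so the first Saturday is March 7 and the second is March 14.
25 March 2026 is outside the daylight-saving period (30 November 2025 – 14 March 2026), so Halove Territory is on standard time, UTC−01:30.
21:11 Halove Territory + 1h30m = 22:41 UTC.
1 April 2026 is a Wednesday, so Sundays fall on 5, 12, 19, 26; the last is April 26.
1 November 2026 is a Sunday, so the first Sunday is November 1 and the second is November 8.
At the standard offset (UTC+07:00), 22:41 UTC + 7h = 05:41 Ardvik Republic standard time (rolling into the next day, 26 March 2026).
Daylight saving runs 26 April – 8 November; the standard-time date in Ardvik Republic, 26 March 2026, is outside that window, so Ardvik Republic is on standard time at UTC+07:00.
22:41 UTC + 7h = 05:41 Ardvik Republic (rolling into the next day, 26 March 2026).

05:41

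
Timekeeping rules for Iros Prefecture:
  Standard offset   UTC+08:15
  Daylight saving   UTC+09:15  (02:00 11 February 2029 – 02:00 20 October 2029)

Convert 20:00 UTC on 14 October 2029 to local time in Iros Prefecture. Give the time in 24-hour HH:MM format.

05:15

At the standard offset (UTC+08:15), 20:00 UTC + 8h15m = 04:15 Iros Prefecture standard time (rolling into the next day, 15 October 2029).
The standard-time date in Iros Prefecture, 15 October 2029, lies within the daylight-saving period (11 February – 20 October), so Iros Prefecture is on daylight time, UTC+09:15.
20:00 UTC + 9h15m = 05:15 local (rolling into the next day, 15 October 2029).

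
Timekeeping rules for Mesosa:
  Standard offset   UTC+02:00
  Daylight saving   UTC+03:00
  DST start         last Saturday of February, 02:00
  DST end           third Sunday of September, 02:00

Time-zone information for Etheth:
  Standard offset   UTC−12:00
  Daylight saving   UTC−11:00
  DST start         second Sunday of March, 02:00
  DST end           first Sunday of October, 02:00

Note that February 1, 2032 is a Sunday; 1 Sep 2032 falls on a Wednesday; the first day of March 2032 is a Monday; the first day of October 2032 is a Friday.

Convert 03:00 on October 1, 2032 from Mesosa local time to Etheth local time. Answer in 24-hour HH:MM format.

1 February 2032 is a Sunday, so Saturdays fall on 7, 14, 21, 28; the last is February 28.
1 September 2032 is a Wednesday, so the first Sunday is September 5 and the third is September 19.
October 1, 2032 does not fall between 28 February and 19 September, so daylight saving is not in effect and Mesosa is at UTC+02:00.
03:00 Mesosa − 2h = 01:00 UTC.
1 March 2032 is a Monday, so the first Sunday is March 7 and the second is March 14.
1 October 2032 is a Friday, so the first Sunday is October 3.
At the standard offset (UTC−12:00), 01:00 UTC − 12h = 13:00 Etheth standard time (rolling into the previous day, 30 September 2032).
The standard-time date in Etheth, September 30, 2032, falls between 14 March and 3 October, so daylight saving is in effect and Etheth is at UTC−11:00.
01:00 UTC − 11h = 14:00 Etheth (rolling into the previous day, 30 September 2032).

14:00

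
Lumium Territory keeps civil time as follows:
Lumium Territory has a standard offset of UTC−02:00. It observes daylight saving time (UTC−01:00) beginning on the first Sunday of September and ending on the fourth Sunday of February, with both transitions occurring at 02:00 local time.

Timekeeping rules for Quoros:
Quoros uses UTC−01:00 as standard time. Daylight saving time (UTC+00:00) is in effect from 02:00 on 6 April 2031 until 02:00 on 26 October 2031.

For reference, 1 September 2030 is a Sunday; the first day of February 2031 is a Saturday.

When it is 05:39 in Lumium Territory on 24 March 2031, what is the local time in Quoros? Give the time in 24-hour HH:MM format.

1 September 2030 is a Sunday, so the first Sunday is September 1.
1 February 2031 is a Saturday, so the first Sunday is February 2 and the fourth is February 23.
24 March 2031 is outside the daylight-saving period (1 September 2030 – 23 February 2031), so Lumium Territory is on standard time, UTC−02:00.
05:39 Lumium Territory + 2h = 07:39 UTC.
At the standard offset (UTC−01:00), 07:39 UTC − 1h = 06:39 Quoros standard time.
Daylight saving runs 6 April – 26 October; the standard-time date in Quoros, 24 March 2031, is outside that window, so Quoros is on standard time at UTC−01:00.
07:39 UTC − 1h = 06:39 Quoros.

06:39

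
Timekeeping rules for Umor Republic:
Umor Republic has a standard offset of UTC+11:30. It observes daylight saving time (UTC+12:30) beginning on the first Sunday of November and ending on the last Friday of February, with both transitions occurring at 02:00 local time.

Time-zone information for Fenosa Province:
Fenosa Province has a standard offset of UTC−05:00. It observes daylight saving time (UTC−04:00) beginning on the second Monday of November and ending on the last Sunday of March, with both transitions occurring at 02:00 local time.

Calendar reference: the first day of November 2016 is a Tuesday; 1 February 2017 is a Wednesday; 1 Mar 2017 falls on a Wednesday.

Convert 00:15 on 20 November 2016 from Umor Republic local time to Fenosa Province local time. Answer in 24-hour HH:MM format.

1 November 2016 is a Tuesday, so the first Sunday is November 6.
1 February 2017 is a Wednesday, so Fridays fall on 3, 10, 17, 24; the last is February 24.
20 November 2016 lies within the daylight-saving period (6 November 2016 – 24 February 2017), so Umor Republic is on daylight time, UTC+12:30.
00:15 Umor Republic − 12h30m = 11:45 UTC (rolling into the previous day, 19 November 2016).
1 November 2016 is a Tuesday, so the first Monday is November 7 and the second is November 14.
1 March 2017 is a Wednesday, so Sundays fall on 5, 12, 19, 26; the last is March 26.
At the standard offset (UTC−05:00), 11:45 UTC − 5h = 06:45 Fenosa Province standard time.
The standard-time date in Fenosa Province, 19 November 2016, lies within the daylight-saving period (14 November 2016 – 26 March 2017), so Fenosa Province is on daylight time, UTC−04:00.
11:45 UTC − 4h = 07:45 Fenosa Province.

07:45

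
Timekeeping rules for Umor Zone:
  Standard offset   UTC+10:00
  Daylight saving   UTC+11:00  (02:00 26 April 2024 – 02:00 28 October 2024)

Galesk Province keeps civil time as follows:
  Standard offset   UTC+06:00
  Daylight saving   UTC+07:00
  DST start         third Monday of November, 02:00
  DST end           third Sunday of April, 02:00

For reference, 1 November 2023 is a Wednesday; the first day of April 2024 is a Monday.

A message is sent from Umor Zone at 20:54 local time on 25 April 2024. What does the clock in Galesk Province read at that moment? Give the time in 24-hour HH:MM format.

16:54

25 April 2024 is outside the daylight-saving period (26 April – 28 October), so Umor Zone is on standard time, UTC+10:00.
20:54 Umor Zone − 10h = 10:54 UTC.
1 November 2023 is a Wednesday, so the first Monday is November 6 and the third is November 20.
1 April 2024 is a Monday, so the first Sunday is April 7 and the third is April 21.
At the standard offset (UTC+06:00), 10:54 UTC + 6h = 16:54 Galesk Province standard time.
The standard-time date in Galesk Province, 25 April 2024, is outside the daylight-saving period (20 November 2023 – 21 April 2024), so Galesk Province is on standard time, UTC+06:00.
10:54 UTC + 6h = 16:54 Galesk Province.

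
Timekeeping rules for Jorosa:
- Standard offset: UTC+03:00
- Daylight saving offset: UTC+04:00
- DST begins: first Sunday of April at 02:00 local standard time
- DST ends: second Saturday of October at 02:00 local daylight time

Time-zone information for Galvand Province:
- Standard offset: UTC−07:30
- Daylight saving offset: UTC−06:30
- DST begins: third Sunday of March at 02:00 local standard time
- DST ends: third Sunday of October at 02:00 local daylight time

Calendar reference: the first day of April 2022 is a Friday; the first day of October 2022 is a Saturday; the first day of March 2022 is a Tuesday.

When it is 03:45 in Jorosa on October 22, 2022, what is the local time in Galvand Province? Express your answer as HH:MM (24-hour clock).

17:15

1 April 2022 is a Friday, so the first Sunday is April 3.
1 October 2022 is a Saturday, so the first Saturday is October 1 and the second is October 8.
October 22, 2022 does not fall between 3 April and 8 October, so daylight saving is not in effect and Jorosa is at UTC+03:00.
03:45 Jorosa − 3h = 00:45 UTC.
1 March 2022 is a Tuesday, so the first Sunday is March 6 and the third is March 20.
1 October 2022 is a Saturday, so the first Sunday is October 2 and the third is October 16.
At the standard offset (UTC−07:30), 00:45 UTC − 7h30m = 17:15 Galvand Province standard time (rolling into the previous day, 21 October 2022).
The standard-time date in Galvand Province, October 21, 2022, is outside the daylight-saving period (20 March – 16 October), so Galvand Province is on standard time, UTC−07:30.
00:45 UTC − 7h30m = 17:15 Galvand Province (rolling into the previous day, 21 October 2022).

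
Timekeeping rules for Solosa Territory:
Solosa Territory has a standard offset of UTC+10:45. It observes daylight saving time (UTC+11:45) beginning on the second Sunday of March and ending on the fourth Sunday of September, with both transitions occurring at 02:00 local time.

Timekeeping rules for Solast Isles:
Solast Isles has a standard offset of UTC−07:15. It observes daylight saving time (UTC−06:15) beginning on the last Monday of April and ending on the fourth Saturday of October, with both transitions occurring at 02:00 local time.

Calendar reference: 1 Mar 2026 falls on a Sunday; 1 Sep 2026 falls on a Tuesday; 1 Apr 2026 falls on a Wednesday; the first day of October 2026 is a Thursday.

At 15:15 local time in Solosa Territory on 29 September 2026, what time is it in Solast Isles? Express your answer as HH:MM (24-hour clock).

22:15

1 March 2026 is a Sunday, so the first Sunday is March 1 and the second is March 8.
1 September 2026 is a Tuesday, so the first Sunday is September 6 and the fourth is September 27.
Daylight saving runs 8 March – 27 September; 29 September 2026 is outside that window, so Solosa Territory is on standard time at UTC+10:45.
15:15 Solosa Territory − 10h45m = 04:30 UTC.
1 April 2026 is a Wednesday, so Mondays fall on 6, 13, 20, 27; the last is April 27.
1 October 2026 is a Thursday, so the first Saturday is October 3 and the fourth is October 24.
At the standard offset (UTC−07:15), 04:30 UTC − 7h15m = 21:15 Solast Isles standard time (rolling into the previous day, 28 September 2026).
The standard-time date in Solast Isles, 28 September 2026, falls between 27 April and 24 October, so daylight saving is in effect and Solast Isles is at UTC−06:15.
04:30 UTC − 6h15m = 22:15 Solast Isles (rolling into the previous day, 28 September 2026).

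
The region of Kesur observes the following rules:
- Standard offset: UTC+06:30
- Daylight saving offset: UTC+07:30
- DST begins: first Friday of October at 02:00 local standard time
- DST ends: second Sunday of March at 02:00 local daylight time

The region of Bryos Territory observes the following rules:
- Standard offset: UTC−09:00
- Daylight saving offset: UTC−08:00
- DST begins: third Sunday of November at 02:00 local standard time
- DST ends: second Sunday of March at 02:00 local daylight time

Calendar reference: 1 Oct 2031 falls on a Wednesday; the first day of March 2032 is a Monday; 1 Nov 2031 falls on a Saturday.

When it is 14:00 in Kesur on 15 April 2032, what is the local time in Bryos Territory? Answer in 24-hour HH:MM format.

1 October 2031 is a Wednesday, so the first Friday is October 3.
1 March 2032 is a Monday, so the first Sunday is March 7 and the second is March 14.
15 April 2032 is outside the daylight-saving period (3 October 2031 – 14 March 2032), so Kesur is on standard time, UTC+06:30.
14:00 Kesur − 6h30m = 07:30 UTC.
1 November 2031 is a Saturday, so the first Sunday is November 2 and the third is November 16.
1 March 2032 is a Monday, so the first Sunday is March 7 and the second is March 14.
At the standard offset (UTC−09:00), 07:30 UTC − 9h = 22:30 Bryos Territory standard time (rolling into the previous day, 14 April 2032).
The standard-time date in Bryos Territory, 14 April 2032, is outside the daylight-saving period (16 November 2031 – 14 March 2032), so Bryos Territory is on standard time, UTC−09:00.
07:30 UTC − 9h = 22:30 Bryos Territory (rolling into the previous day, 14 April 2032).

22:30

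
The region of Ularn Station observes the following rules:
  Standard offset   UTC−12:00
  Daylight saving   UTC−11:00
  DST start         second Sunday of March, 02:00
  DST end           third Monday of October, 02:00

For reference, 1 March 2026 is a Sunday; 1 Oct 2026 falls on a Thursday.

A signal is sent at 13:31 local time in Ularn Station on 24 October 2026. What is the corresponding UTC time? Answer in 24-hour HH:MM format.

1 March 2026 is a Sunday, so the first Sunday is March 1 and the second is March 8.
1 October 2026 is a Thursday, so the first Monday is October 5 and the third is October 19.
Daylight saving runs 8 March – 19 October; 24 October 2026 is outside that window, so Ularn Station is on standard time at UTC−12:00.
13:31 local + 12h = 01:31 UTC (rolling into the next day, 25 October 2026).

01:31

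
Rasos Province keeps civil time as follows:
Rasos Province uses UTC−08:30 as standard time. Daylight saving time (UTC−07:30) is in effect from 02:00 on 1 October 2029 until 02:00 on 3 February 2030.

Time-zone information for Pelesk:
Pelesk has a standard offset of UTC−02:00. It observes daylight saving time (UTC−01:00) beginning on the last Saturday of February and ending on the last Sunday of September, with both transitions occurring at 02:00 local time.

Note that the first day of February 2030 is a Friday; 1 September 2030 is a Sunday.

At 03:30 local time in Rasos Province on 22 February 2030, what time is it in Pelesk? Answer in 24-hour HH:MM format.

22 February 2030 does not fall between 1 October 2029 and 3 February 2030, so daylight saving is not in effect and Rasos Province is at UTC−08:30.
03:30 Rasos Province + 8h30m = 12:00 UTC.
1 February 2030 is a Friday, so Saturdays fall on 2, 9, 16, 23; the last is February 23.
1 September 2030 is a Sunday, so Sundays fall on 1, 8, 15, 22, 29; the last is September 29.
At the standard offset (UTC−02:00), 12:00 UTC − 2h = 10:00 Pelesk standard time.
The standard-time date in Pelesk, 22 February 2030, does not fall between 23 February and 29 September, so daylight saving is not in effect and Pelesk is at UTC−02:00.
12:00 UTC − 2h = 10:00 Pelesk.

10:00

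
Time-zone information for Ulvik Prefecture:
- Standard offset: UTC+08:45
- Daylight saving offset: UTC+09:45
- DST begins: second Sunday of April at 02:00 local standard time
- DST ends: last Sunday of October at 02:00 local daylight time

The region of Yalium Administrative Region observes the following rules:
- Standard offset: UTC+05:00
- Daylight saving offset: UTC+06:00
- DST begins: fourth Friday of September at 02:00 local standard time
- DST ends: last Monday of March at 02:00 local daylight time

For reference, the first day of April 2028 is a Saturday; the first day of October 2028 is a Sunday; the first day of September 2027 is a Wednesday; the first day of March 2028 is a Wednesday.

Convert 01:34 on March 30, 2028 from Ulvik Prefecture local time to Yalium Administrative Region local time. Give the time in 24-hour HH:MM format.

1 April 2028 is a Saturday, so the first Sunday is April 2 and the second is April 9.
1 October 2028 is a Sunday, so Sundays fall on 1, 8, 15, 22, 29; the last is October 29.
March 30, 2028 is outside the daylight-saving period (9 April – 29 October), so Ulvik Prefecture is on standard time, UTC+08:45.
01:34 Ulvik Prefecture − 8h45m = 16:49 UTC (rolling into the previous day, 29 March 2028).
1 September 2027 is a Wednesday, so the first Friday is September 3 and the fourth is September 24.
1 March 2028 is a Wednesday, so Mondays fall on 6, 13, 20, 27; the last is March 27.
At the standard offset (UTC+05:00), 16:49 UTC + 5h = 21:49 Yalium Administrative Region standard time.
The standard-time date in Yalium Administrative Region, March 29, 2028, does not fall between 24 September 2027 and 27 March 2028, so daylight saving is not in effect and Yalium Administrative Region is at UTC+05:00.
16:49 UTC + 5h = 21:49 Yalium Administrative Region.

21:49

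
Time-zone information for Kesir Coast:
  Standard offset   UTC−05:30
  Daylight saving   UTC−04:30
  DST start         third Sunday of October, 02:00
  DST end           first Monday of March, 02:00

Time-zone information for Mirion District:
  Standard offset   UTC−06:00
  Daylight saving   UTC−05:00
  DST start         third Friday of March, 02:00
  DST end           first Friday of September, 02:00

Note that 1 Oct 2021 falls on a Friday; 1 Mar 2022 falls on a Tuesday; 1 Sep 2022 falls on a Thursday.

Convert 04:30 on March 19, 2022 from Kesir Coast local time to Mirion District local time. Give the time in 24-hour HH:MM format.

1 October 2021 is a Friday, so the first Sunday is October 3 and the third is October 17.
1 March 2022 is a Tuesday, so the first Monday is March 7.
March 19, 2022 is outside the daylight-saving period (17 October 2021 – 7 March 2022), so Kesir Coast is on standard time, UTC−05:30.
04:30 Kesir Coast + 5h30m = 10:00 UTC.
1 March 2022 is a Tuesday, so the first Friday is March 4 and the third is March 18.
1 September 2022 is a Thursday, so the first Friday is September 2.
At the standard offset (UTC−06:00), 10:00 UTC − 6h = 04:00 Mirion District standard time.
Daylight saving runs 18 March – 2 September; the standard-time date in Mirion District, March 19, 2022, is inside that window, so Mirion District is at UTC−05:00.
10:00 UTC − 5h = 05:00 Mirion District.

05:00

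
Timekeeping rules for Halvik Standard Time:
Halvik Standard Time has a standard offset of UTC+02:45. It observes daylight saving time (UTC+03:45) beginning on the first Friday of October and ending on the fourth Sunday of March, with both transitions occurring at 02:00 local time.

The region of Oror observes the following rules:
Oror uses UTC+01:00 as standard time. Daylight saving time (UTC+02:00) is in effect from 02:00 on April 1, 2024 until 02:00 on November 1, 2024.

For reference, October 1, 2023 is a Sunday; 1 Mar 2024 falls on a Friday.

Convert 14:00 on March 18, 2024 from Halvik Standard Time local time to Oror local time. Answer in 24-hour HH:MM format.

11:15

1 October 2023 is a Sunday, so the first Friday is October 6.
1 March 2024 is a Friday, so the first Sunday is March 3 and the fourth is March 24.
Daylight saving runs 6 October 2023 – 24 March 2024; March 18, 2024 is inside that window, so Halvik Standard Time is at UTC+03:45.
14:00 Halvik Standard Time − 3h45m = 10:15 UTC.
At the standard offset (UTC+01:00), 10:15 UTC + 1h = 11:15 Oror standard time.
The standard-time date in Oror, March 18, 2024, does not fall between 1 April and 1 November, so daylight saving is not in effect and Oror is at UTC+01:00.
10:15 UTC + 1h = 11:15 Oror.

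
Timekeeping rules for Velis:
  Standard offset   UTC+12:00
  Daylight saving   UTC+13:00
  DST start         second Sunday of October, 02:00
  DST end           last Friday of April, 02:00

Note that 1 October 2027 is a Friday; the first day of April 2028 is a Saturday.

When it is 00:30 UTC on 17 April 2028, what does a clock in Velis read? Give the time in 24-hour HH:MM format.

1 October 2027 is a Friday, so the first Sunday is October 3 and the second is October 10.
1 April 2028 is a Saturday, so Fridays fall on 7, 14, 21, 28; the last is April 28.
At the standard offset (UTC+12:00), 00:30 UTC + 12h = 12:30 Velis standard time.
Daylight saving runs 10 October 2027 – 28 April 2028; the standard-time date in Velis, 17 April 2028, is inside that window, so Velis is at UTC+13:00.
00:30 UTC + 13h = 13:30 local.

13:30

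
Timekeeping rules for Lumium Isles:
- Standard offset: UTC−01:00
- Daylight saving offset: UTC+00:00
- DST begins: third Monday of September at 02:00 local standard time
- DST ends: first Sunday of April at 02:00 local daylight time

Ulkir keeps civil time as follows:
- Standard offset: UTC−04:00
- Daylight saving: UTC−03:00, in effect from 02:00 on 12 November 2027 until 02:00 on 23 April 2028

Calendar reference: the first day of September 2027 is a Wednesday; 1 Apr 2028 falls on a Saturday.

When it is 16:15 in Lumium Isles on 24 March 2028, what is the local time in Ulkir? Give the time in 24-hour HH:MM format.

13:15

1 September 2027 is a Wednesday, so the first Monday is September 6 and the third is September 20.
1 April 2028 is a Saturday, so the first Sunday is April 2.
Daylight saving runs 20 September 2027 – 2 April 2028; 24 March 2028 is inside that window, so Lumium Isles is at UTC+00:00.
16:15 Lumium Isles − 0h = 16:15 UTC.
At the standard offset (UTC−04:00), 16:15 UTC − 4h = 12:15 Ulkir standard time.
The standard-time date in Ulkir, 24 March 2028, falls between 12 November 2027 and 23 April 2028, so daylight saving is in effect and Ulkir is at UTC−03:00.
16:15 UTC − 3h = 13:15 Ulkir.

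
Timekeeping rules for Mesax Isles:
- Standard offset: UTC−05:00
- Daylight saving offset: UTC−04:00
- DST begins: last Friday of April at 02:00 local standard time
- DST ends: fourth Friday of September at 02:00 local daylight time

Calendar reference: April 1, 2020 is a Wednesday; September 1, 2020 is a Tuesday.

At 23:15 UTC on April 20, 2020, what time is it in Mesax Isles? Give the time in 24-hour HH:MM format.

18:15

1 April 2020 is a Wednesday, so Fridays fall on 3, 10, 17, 24; the last is April 24.
1 September 2020 is a Tuesday, so the first Friday is September 4 and the fourth is September 25.
At the standard offset (UTC−05:00), 23:15 UTC − 5h = 18:15 Mesax Isles standard time.
Daylight saving runs 24 April – 25 September; the standard-time date in Mesax Isles, April 20, 2020, is outside that window, so Mesax Isles is on standard time at UTC−05:00.
23:15 UTC − 5h = 18:15 local.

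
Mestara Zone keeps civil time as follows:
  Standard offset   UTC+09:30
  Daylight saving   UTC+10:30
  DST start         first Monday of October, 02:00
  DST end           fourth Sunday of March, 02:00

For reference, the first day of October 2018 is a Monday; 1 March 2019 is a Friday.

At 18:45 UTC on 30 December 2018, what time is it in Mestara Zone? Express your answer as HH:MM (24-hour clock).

1 October 2018 is a Monday, so the first Monday is October 1.
1 March 2019 is a Friday, so the first Sunday is March 3 and the fourth is March 24.
At the standard offset (UTC+09:30), 18:45 UTC + 9h30m = 04:15 Mestara Zone standard time (rolling into the next day, 31 December 2018).
Daylight saving runs 1 October 2018 – 24 March 2019; the standard-time date in Mestara Zone, 31 December 2018, is inside that window, so Mestara Zone is at UTC+10:30.
18:45 UTC + 10h30m = 05:15 local (rolling into the next day, 31 December 2018).

05:15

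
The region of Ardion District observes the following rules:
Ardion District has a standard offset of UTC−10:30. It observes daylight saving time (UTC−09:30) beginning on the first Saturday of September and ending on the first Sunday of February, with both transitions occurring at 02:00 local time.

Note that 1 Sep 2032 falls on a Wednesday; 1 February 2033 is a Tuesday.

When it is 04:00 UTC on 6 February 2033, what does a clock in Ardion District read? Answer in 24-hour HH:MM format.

1 September 2032 is a Wednesday, so the first Saturday is September 4.
1 February 2033 is a Tuesday, so the first Sunday is February 6.
At the standard offset (UTC−10:30), 04:00 UTC − 10h30m = 17:30 Ardion District standard time (rolling into the previous day, 5 February 2033).
Daylight saving runs 4 September 2032 – 6 February 2033; the standard-time date in Ardion District, 5 February 2033, is inside that window, so Ardion District is at UTC−09:30.
04:00 UTC − 9h30m = 18:30 local (rolling into the previous day, 5 February 2033).

18:30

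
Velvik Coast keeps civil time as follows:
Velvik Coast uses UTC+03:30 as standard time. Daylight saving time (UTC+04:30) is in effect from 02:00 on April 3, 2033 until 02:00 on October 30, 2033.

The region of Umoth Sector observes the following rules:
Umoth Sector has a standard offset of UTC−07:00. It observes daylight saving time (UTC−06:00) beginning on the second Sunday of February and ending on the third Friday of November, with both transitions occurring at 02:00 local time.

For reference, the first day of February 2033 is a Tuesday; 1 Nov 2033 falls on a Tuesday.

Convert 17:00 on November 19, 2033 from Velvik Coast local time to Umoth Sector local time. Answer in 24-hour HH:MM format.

06:30

November 19, 2033 does not fall between 3 April and 30 October, so daylight saving is not in effect and Velvik Coast is at UTC+03:30.
17:00 Velvik Coast − 3h30m = 13:30 UTC.
1 February 2033 is a Tuesday, so the first Sunday is February 6 and the second is February 13.
1 November 2033 is a Tuesday, so the first Friday is November 4 and the third is November 18.
At the standard offset (UTC−07:00), 13:30 UTC − 7h = 06:30 Umoth Sector standard time.
The standard-time date in Umoth Sector, November 19, 2033, does not fall between 13 February and 18 November, so daylight saving is not in effect and Umoth Sector is at UTC−07:00.
13:30 UTC − 7h = 06:30 Umoth Sector.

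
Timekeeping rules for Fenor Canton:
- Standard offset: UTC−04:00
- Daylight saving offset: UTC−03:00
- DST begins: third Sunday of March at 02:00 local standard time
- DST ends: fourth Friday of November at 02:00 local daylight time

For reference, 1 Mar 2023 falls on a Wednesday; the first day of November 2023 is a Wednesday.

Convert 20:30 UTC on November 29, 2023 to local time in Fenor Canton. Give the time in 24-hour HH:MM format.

16:30

1 March 2023 is a Wednesday, so the first Sunday is March 5 and the third is March 19.
1 November 2023 is a Wednesday, so the first Friday is November 3 and the fourth is November 24.
At the standard offset (UTC−04:00), 20:30 UTC − 4h = 16:30 Fenor Canton standard time.
The standard-time date in Fenor Canton, November 29, 2023, does not fall between 19 March and 24 November, so daylight saving is not in effect and Fenor Canton is at UTC−04:00.
20:30 UTC − 4h = 16:30 local.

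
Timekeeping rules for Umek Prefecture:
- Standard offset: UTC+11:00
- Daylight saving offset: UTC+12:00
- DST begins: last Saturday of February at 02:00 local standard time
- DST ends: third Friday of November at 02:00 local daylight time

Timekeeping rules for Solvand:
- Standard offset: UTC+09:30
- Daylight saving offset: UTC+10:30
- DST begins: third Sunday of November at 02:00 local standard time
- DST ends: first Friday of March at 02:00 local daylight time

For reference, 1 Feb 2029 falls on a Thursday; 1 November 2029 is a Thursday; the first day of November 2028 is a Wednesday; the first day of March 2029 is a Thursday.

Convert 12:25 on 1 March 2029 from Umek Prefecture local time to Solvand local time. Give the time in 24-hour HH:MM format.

1 February 2029 is a Thursday, so Saturdays fall on 3, 10, 17, 24; the last is February 24.
1 November 2029 is a Thursday, so the first Friday is November 2 and the third is November 16.
1 March 2029 falls between 24 February and 16 November, so daylight saving is in effect and Umek Prefecture is at UTC+12:00.
12:25 Umek Prefecture − 12h = 00:25 UTC.
1 November 2028 is a Wednesday, so the first Sunday is November 5 and the third is November 19.
1 March 2029 is a Thursday, so the first Friday is March 2.
At the standard offset (UTC+09:30), 00:25 UTC + 9h30m = 09:55 Solvand standard time.
The standard-time date in Solvand, 1 March 2029, falls between 19 November 2028 and 2 March 2029, so daylight saving is in effect and Solvand is at UTC+10:30.
00:25 UTC + 10h30m = 10:55 Solvand.

10:55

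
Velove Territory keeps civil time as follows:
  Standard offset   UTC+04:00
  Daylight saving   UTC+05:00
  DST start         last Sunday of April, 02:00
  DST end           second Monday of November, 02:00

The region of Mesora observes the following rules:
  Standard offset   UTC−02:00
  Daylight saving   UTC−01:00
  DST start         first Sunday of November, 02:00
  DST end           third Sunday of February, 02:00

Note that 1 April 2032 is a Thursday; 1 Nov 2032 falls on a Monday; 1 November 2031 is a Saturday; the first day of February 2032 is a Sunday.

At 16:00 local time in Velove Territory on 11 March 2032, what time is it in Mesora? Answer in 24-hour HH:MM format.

1 April 2032 is a Thursday, so Sundays fall on 4, 11, 18, 25; the last is April 25.
1 November 2032 is a Monday, so the first Monday is November 1 and the second is November 8.
Daylight saving runs 25 April – 8 November; 11 March 2032 is outside that window, so Velove Territory is on standard time at UTC+04:00.
16:00 Velove Territory − 4h = 12:00 UTC.
1 November 2031 is a Saturday, so the first Sunday is November 2.
1 February 2032 is a Sunday, so the first Sunday is February 1 and the third is February 15.
At the standard offset (UTC−02:00), 12:00 UTC − 2h = 10:00 Mesora standard time.
The standard-time date in Mesora, 11 March 2032, does not fall between 2 November 2031 and 15 February 2032, so daylight saving is not in effect and Mesora is at UTC−02:00.
12:00 UTC − 2h = 10:00 Mesora.

10:00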